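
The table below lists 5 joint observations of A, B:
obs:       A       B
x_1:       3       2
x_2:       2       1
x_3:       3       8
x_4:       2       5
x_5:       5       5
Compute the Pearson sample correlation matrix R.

Step 1 — column means:
  mean(A) = (3 + 2 + 3 + 2 + 5) / 5 = 15/5 = 3
  mean(B) = (2 + 1 + 8 + 5 + 5) / 5 = 21/5 = 4.2

Step 2 — sample variances and covariances s[i,j] = (1/(n-1)) · Σ_k (x_{k,i} - mean_i) · (x_{k,j} - mean_j), with n-1 = 4:
  s[A,A] = ((0)·(0) + (-1)·(-1) + (0)·(0) + (-1)·(-1) + (2)·(2)) / 4 = 6/4 = 1.5
  s[A,B] = ((0)·(-2.2) + (-1)·(-3.2) + (0)·(3.8) + (-1)·(0.8) + (2)·(0.8)) / 4 = 4/4 = 1
  s[B,B] = ((-2.2)·(-2.2) + (-3.2)·(-3.2) + (3.8)·(3.8) + (0.8)·(0.8) + (0.8)·(0.8)) / 4 = 30.8/4 = 7.7
  Sample standard deviations s_i = √(s[i,i]):
  s(A) = √(1.5) = 1.2247
  s(B) = √(7.7) = 2.7749

Step 3 — r_{ij} = s_{ij} / (s_i · s_j):
  r[A,A] = 1 (diagonal).
  r[A,B] = 1 / (1.2247 · 2.7749) = 1 / 3.3985 = 0.2942
  r[B,B] = 1 (diagonal).

R is symmetric with unit diagonal. Assembling:

R = [[1, 0.2942],
 [0.2942, 1]]


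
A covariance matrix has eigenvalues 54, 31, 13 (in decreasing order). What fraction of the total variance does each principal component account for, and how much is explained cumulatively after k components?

Step 1 — total variance = trace(Sigma) = Σ λ_i = 54 + 31 + 13 = 98.

Step 2 — fraction explained by component i = λ_i / Σ λ:
  PC1: 54/98 = 0.551
  PC2: 31/98 = 0.3163
  PC3: 13/98 = 0.1327

Step 3 — cumulative fraction after k components = (λ_1 + ... + λ_k) / Σ λ:
  k = 1: 54/98 = 0.551
  k = 2: (54 + 31)/98 = 85/98 = 0.8673
  k = 3: (54 + 31 + 13)/98 = 98/98 = 1

Summary (fraction, with percent):

explained: PC1 0.551 (55.1%), PC2 0.3163 (31.63%), PC3 0.1327 (13.27%);  cumulative: 0.551, 0.8673, 1


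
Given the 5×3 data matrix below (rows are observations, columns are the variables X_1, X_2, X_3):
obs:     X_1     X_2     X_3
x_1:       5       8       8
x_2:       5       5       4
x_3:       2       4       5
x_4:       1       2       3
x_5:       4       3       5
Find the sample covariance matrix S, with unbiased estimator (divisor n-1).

Step 1 — column means:
  mean(X_1) = (5 + 5 + 2 + 1 + 4) / 5 = 17/5 = 3.4
  mean(X_2) = (8 + 5 + 4 + 2 + 3) / 5 = 22/5 = 4.4
  mean(X_3) = (8 + 4 + 5 + 3 + 5) / 5 = 25/5 = 5

Step 2 — sample covariance S[i,j] = (1/(n-1)) · Σ_k (x_{k,i} - mean_i) · (x_{k,j} - mean_j), with n-1 = 4.
  S[X_1,X_1] = ((1.6)·(1.6) + (1.6)·(1.6) + (-1.4)·(-1.4) + (-2.4)·(-2.4) + (0.6)·(0.6)) / 4 = 13.2/4 = 3.3
  S[X_1,X_2] = ((1.6)·(3.6) + (1.6)·(0.6) + (-1.4)·(-0.4) + (-2.4)·(-2.4) + (0.6)·(-1.4)) / 4 = 12.2/4 = 3.05
  S[X_1,X_3] = ((1.6)·(3) + (1.6)·(-1) + (-1.4)·(0) + (-2.4)·(-2) + (0.6)·(0)) / 4 = 8/4 = 2
  S[X_2,X_2] = ((3.6)·(3.6) + (0.6)·(0.6) + (-0.4)·(-0.4) + (-2.4)·(-2.4) + (-1.4)·(-1.4)) / 4 = 21.2/4 = 5.3
  S[X_2,X_3] = ((3.6)·(3) + (0.6)·(-1) + (-0.4)·(0) + (-2.4)·(-2) + (-1.4)·(0)) / 4 = 15/4 = 3.75
  S[X_3,X_3] = ((3)·(3) + (-1)·(-1) + (0)·(0) + (-2)·(-2) + (0)·(0)) / 4 = 14/4 = 3.5

S is symmetric (S[j,i] = S[i,j]). Assembling:

S = [[3.3, 3.05, 2],
 [3.05, 5.3, 3.75],
 [2, 3.75, 3.5]]


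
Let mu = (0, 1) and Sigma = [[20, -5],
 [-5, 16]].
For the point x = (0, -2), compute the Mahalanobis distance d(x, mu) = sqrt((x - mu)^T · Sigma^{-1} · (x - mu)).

Step 1 — centre the observation: (x - mu) = (0, -3).

Step 2 — invert Sigma. det(Sigma) = 20·16 - (-5)² = 295.
  Sigma^{-1} = (1/det) · [[d, -b], [-b, a]] = [[0.0542, 0.0169],
 [0.0169, 0.0678]].

Step 3 — form the quadratic (x - mu)^T · Sigma^{-1} · (x - mu):
  Sigma^{-1} · (x - mu) = (-0.0508, -0.2034).
  (x - mu)^T · [Sigma^{-1} · (x - mu)] = (0)·(-0.0508) + (-3)·(-0.2034) = 0.6102.

Step 4 — take square root: d = √(0.6102) ≈ 0.7811.

d(x, mu) = √(0.6102) ≈ 0.7811


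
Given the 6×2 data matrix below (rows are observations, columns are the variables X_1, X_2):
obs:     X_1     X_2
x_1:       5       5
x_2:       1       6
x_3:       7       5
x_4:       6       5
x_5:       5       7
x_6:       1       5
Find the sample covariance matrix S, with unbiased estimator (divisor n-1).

Step 1 — column means:
  mean(X_1) = (5 + 1 + 7 + 6 + 5 + 1) / 6 = 25/6 = 4.1667
  mean(X_2) = (5 + 6 + 5 + 5 + 7 + 5) / 6 = 33/6 = 5.5

Step 2 — sample covariance S[i,j] = (1/(n-1)) · Σ_k (x_{k,i} - mean_i) · (x_{k,j} - mean_j), with n-1 = 5.
  S[X_1,X_1] = ((0.8333)·(0.8333) + (-3.1667)·(-3.1667) + (2.8333)·(2.8333) + (1.8333)·(1.8333) + (0.8333)·(0.8333) + (-3.1667)·(-3.1667)) / 5 = 32.8333/5 = 6.5667
  S[X_1,X_2] = ((0.8333)·(-0.5) + (-3.1667)·(0.5) + (2.8333)·(-0.5) + (1.8333)·(-0.5) + (0.8333)·(1.5) + (-3.1667)·(-0.5)) / 5 = -1.5/5 = -0.3
  S[X_2,X_2] = ((-0.5)·(-0.5) + (0.5)·(0.5) + (-0.5)·(-0.5) + (-0.5)·(-0.5) + (1.5)·(1.5) + (-0.5)·(-0.5)) / 5 = 3.5/5 = 0.7

S is symmetric (S[j,i] = S[i,j]). Assembling:

S = [[6.5667, -0.3],
 [-0.3, 0.7]]


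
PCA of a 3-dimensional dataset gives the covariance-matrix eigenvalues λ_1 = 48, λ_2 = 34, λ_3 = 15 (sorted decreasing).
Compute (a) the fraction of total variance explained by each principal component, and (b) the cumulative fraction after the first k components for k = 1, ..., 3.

Step 1 — total variance = trace(Sigma) = Σ λ_i = 48 + 34 + 15 = 97.

Step 2 — fraction explained by component i = λ_i / Σ λ:
  PC1: 48/97 = 0.4948
  PC2: 34/97 = 0.3505
  PC3: 15/97 = 0.1546

Step 3 — cumulative fraction after k components = (λ_1 + ... + λ_k) / Σ λ:
  k = 1: 48/97 = 0.4948
  k = 2: (48 + 34)/97 = 82/97 = 0.8454
  k = 3: (48 + 34 + 15)/97 = 97/97 = 1

Summary (fraction, with percent):

explained: PC1 0.4948 (49.48%), PC2 0.3505 (35.05%), PC3 0.1546 (15.46%);  cumulative: 0.4948, 0.8454, 1


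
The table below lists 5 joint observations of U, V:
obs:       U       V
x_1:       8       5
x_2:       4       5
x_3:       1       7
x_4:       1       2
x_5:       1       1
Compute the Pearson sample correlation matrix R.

Step 1 — column means:
  mean(U) = (8 + 4 + 1 + 1 + 1) / 5 = 15/5 = 3
  mean(V) = (5 + 5 + 7 + 2 + 1) / 5 = 20/5 = 4

Step 2 — sample variances and covariances s[i,j] = (1/(n-1)) · Σ_k (x_{k,i} - mean_i) · (x_{k,j} - mean_j), with n-1 = 4:
  s[U,U] = ((5)·(5) + (1)·(1) + (-2)·(-2) + (-2)·(-2) + (-2)·(-2)) / 4 = 38/4 = 9.5
  s[U,V] = ((5)·(1) + (1)·(1) + (-2)·(3) + (-2)·(-2) + (-2)·(-3)) / 4 = 10/4 = 2.5
  s[V,V] = ((1)·(1) + (1)·(1) + (3)·(3) + (-2)·(-2) + (-3)·(-3)) / 4 = 24/4 = 6
  Sample standard deviations s_i = √(s[i,i]):
  s(U) = √(9.5) = 3.0822
  s(V) = √(6) = 2.4495

Step 3 — r_{ij} = s_{ij} / (s_i · s_j):
  r[U,U] = 1 (diagonal).
  r[U,V] = 2.5 / (3.0822 · 2.4495) = 2.5 / 7.5498 = 0.3311
  r[V,V] = 1 (diagonal).

R is symmetric with unit diagonal. Assembling:

R = [[1, 0.3311],
 [0.3311, 1]]


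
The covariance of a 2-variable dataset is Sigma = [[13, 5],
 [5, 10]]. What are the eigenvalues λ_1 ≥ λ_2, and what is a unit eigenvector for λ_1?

Step 1 — characteristic polynomial of 2×2 Sigma:
  det(Sigma - λI) = λ² - trace · λ + det = 0.
  trace = 13 + 10 = 23, det = 13·10 - (5)² = 105.
Step 2 — discriminant:
  Δ = trace² - 4·det = 529 - 420 = 109.
Step 3 — eigenvalues:
  λ = (trace ± √Δ)/2 = (23 ± 10.4403)/2,
  λ_1 = 16.7202,  λ_2 = 6.2798.

Step 4 — unit eigenvector for λ_1: solve (Sigma - λ_1 I)v = 0. First row:
  (13 - 16.7202)·v_x + (5)·v_y = 0, i.e. (-3.7202)·v_x + (5)·v_y = 0,
  so v ∝ (b, λ_1 - a) = (5, 3.7202) = u.
  ||u|| = √((5)² + (3.7202)²) = √(38.8395) ≈ 6.2321,
  v_1 = u/||u|| ≈ (0.8023, 0.5969) (||v_1|| = 1).

λ_1 = 16.7202,  λ_2 = 6.2798;  v_1 ≈ (0.8023, 0.5969)


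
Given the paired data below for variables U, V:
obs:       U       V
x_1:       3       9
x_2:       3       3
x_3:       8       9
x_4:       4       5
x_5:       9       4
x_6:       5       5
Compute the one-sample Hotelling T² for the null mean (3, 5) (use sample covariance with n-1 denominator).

Step 1 — sample mean vector:
  mean(U) = (3 + 3 + 8 + 4 + 9 + 5) / 6 = 32/6 = 5.3333
  mean(V) = (9 + 3 + 9 + 5 + 4 + 5) / 6 = 35/6 = 5.8333
  x̄ = (5.3333, 5.8333),  deviation x̄ - mu_0 = (5.3333, 5.8333) - (3, 5) = (2.3333, 0.8333).

Step 2 — sample covariance matrix, S[i,j] = (1/(n-1)) · Σ_k (x_{k,i} - mean_i) · (x_{k,j} - mean_j), divisor n-1 = 5:
  S[U,U] = ((-2.3333)·(-2.3333) + (-2.3333)·(-2.3333) + (2.6667)·(2.6667) + (-1.3333)·(-1.3333) + (3.6667)·(3.6667) + (-0.3333)·(-0.3333)) / 5 = 33.3333/5 = 6.6667
  S[U,V] = ((-2.3333)·(3.1667) + (-2.3333)·(-2.8333) + (2.6667)·(3.1667) + (-1.3333)·(-0.8333) + (3.6667)·(-1.8333) + (-0.3333)·(-0.8333)) / 5 = 2.3333/5 = 0.4667
  S[V,V] = ((3.1667)·(3.1667) + (-2.8333)·(-2.8333) + (3.1667)·(3.1667) + (-0.8333)·(-0.8333) + (-1.8333)·(-1.8333) + (-0.8333)·(-0.8333)) / 5 = 32.8333/5 = 6.5667
  S = [[6.6667, 0.4667],
 [0.4667, 6.5667]].

Step 3 — invert S. det(S) = 6.6667·6.5667 - (0.4667)² = 43.56.
  S^{-1} = (1/det) · [[d, -b], [-b, a]] = [[0.1507, -0.0107],
 [-0.0107, 0.153]].

Step 4 — quadratic form (x̄ - mu_0)^T · S^{-1} · (x̄ - mu_0):
  S^{-1} · (x̄ - mu_0) = (0.3428, 0.1025),
  (x̄ - mu_0)^T · [...] = (2.3333)·(0.3428) + (0.8333)·(0.1025) = 0.8854.

Step 5 — scale by n: T² = 6 · 0.8854 = 5.3122.

T² ≈ 5.3122


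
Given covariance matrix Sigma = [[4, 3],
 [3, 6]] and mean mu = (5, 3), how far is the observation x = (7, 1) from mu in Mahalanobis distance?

Step 1 — centre the observation: (x - mu) = (2, -2).

Step 2 — invert Sigma. det(Sigma) = 4·6 - (3)² = 15.
  Sigma^{-1} = (1/det) · [[d, -b], [-b, a]] = [[0.4, -0.2],
 [-0.2, 0.2667]].

Step 3 — form the quadratic (x - mu)^T · Sigma^{-1} · (x - mu):
  Sigma^{-1} · (x - mu) = (1.2, -0.9333).
  (x - mu)^T · [Sigma^{-1} · (x - mu)] = (2)·(1.2) + (-2)·(-0.9333) = 4.2667.

Step 4 — take square root: d = √(4.2667) ≈ 2.0656.

d(x, mu) = √(4.2667) ≈ 2.0656


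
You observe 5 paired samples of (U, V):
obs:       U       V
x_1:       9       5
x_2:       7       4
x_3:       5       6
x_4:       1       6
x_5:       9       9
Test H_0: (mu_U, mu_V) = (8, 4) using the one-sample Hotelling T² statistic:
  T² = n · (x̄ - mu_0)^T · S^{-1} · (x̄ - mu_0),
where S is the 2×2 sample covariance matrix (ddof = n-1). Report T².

Step 1 — sample mean vector:
  mean(U) = (9 + 7 + 5 + 1 + 9) / 5 = 31/5 = 6.2
  mean(V) = (5 + 4 + 6 + 6 + 9) / 5 = 30/5 = 6
  x̄ = (6.2, 6),  deviation x̄ - mu_0 = (6.2, 6) - (8, 4) = (-1.8, 2).

Step 2 — sample covariance matrix, S[i,j] = (1/(n-1)) · Σ_k (x_{k,i} - mean_i) · (x_{k,j} - mean_j), divisor n-1 = 4:
  S[U,U] = ((2.8)·(2.8) + (0.8)·(0.8) + (-1.2)·(-1.2) + (-5.2)·(-5.2) + (2.8)·(2.8)) / 4 = 44.8/4 = 11.2
  S[U,V] = ((2.8)·(-1) + (0.8)·(-2) + (-1.2)·(0) + (-5.2)·(0) + (2.8)·(3)) / 4 = 4/4 = 1
  S[V,V] = ((-1)·(-1) + (-2)·(-2) + (0)·(0) + (0)·(0) + (3)·(3)) / 4 = 14/4 = 3.5
  S = [[11.2, 1],
 [1, 3.5]].

Step 3 — invert S. det(S) = 11.2·3.5 - (1)² = 38.2.
  S^{-1} = (1/det) · [[d, -b], [-b, a]] = [[0.0916, -0.0262],
 [-0.0262, 0.2932]].

Step 4 — quadratic form (x̄ - mu_0)^T · S^{-1} · (x̄ - mu_0):
  S^{-1} · (x̄ - mu_0) = (-0.2173, 0.6335),
  (x̄ - mu_0)^T · [...] = (-1.8)·(-0.2173) + (2)·(0.6335) = 1.6581.

Step 5 — scale by n: T² = 5 · 1.6581 = 8.2906.

T² ≈ 8.2906


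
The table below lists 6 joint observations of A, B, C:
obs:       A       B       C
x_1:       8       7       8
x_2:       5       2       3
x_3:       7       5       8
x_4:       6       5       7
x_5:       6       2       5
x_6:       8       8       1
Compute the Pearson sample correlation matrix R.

Step 1 — column means:
  mean(A) = (8 + 5 + 7 + 6 + 6 + 8) / 6 = 40/6 = 6.6667
  mean(B) = (7 + 2 + 5 + 5 + 2 + 8) / 6 = 29/6 = 4.8333
  mean(C) = (8 + 3 + 8 + 7 + 5 + 1) / 6 = 32/6 = 5.3333

Step 2 — sample variances and covariances s[i,j] = (1/(n-1)) · Σ_k (x_{k,i} - mean_i) · (x_{k,j} - mean_j), with n-1 = 5:
  s[A,A] = ((1.3333)·(1.3333) + (-1.6667)·(-1.6667) + (0.3333)·(0.3333) + (-0.6667)·(-0.6667) + (-0.6667)·(-0.6667) + (1.3333)·(1.3333)) / 5 = 7.3333/5 = 1.4667
  s[A,B] = ((1.3333)·(2.1667) + (-1.6667)·(-2.8333) + (0.3333)·(0.1667) + (-0.6667)·(0.1667) + (-0.6667)·(-2.8333) + (1.3333)·(3.1667)) / 5 = 13.6667/5 = 2.7333
  s[A,C] = ((1.3333)·(2.6667) + (-1.6667)·(-2.3333) + (0.3333)·(2.6667) + (-0.6667)·(1.6667) + (-0.6667)·(-0.3333) + (1.3333)·(-4.3333)) / 5 = 1.6667/5 = 0.3333
  s[B,B] = ((2.1667)·(2.1667) + (-2.8333)·(-2.8333) + (0.1667)·(0.1667) + (0.1667)·(0.1667) + (-2.8333)·(-2.8333) + (3.1667)·(3.1667)) / 5 = 30.8333/5 = 6.1667
  s[B,C] = ((2.1667)·(2.6667) + (-2.8333)·(-2.3333) + (0.1667)·(2.6667) + (0.1667)·(1.6667) + (-2.8333)·(-0.3333) + (3.1667)·(-4.3333)) / 5 = 0.3333/5 = 0.0667
  s[C,C] = ((2.6667)·(2.6667) + (-2.3333)·(-2.3333) + (2.6667)·(2.6667) + (1.6667)·(1.6667) + (-0.3333)·(-0.3333) + (-4.3333)·(-4.3333)) / 5 = 41.3333/5 = 8.2667
  Sample standard deviations s_i = √(s[i,i]):
  s(A) = √(1.4667) = 1.2111
  s(B) = √(6.1667) = 2.4833
  s(C) = √(8.2667) = 2.8752

Step 3 — r_{ij} = s_{ij} / (s_i · s_j):
  r[A,A] = 1 (diagonal).
  r[A,B] = 2.7333 / (1.2111 · 2.4833) = 2.7333 / 3.0074 = 0.9089
  r[A,C] = 0.3333 / (1.2111 · 2.8752) = 0.3333 / 3.482 = 0.0957
  r[B,B] = 1 (diagonal).
  r[B,C] = 0.0667 / (2.4833 · 2.8752) = 0.0667 / 7.1399 = 0.0093
  r[C,C] = 1 (diagonal).

R is symmetric with unit diagonal. Assembling:

R = [[1, 0.9089, 0.0957],
 [0.9089, 1, 0.0093],
 [0.0957, 0.0093, 1]]


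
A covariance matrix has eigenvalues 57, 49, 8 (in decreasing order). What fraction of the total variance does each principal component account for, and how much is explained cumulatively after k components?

Step 1 — total variance = trace(Sigma) = Σ λ_i = 57 + 49 + 8 = 114.

Step 2 — fraction explained by component i = λ_i / Σ λ:
  PC1: 57/114 = 0.5
  PC2: 49/114 = 0.4298
  PC3: 8/114 = 0.0702

Step 3 — cumulative fraction after k components = (λ_1 + ... + λ_k) / Σ λ:
  k = 1: 57/114 = 0.5
  k = 2: (57 + 49)/114 = 106/114 = 0.9298
  k = 3: (57 + 49 + 8)/114 = 114/114 = 1

Summary (fraction, with percent):

explained: PC1 0.5 (50%), PC2 0.4298 (42.98%), PC3 0.0702 (7.02%);  cumulative: 0.5, 0.9298, 1


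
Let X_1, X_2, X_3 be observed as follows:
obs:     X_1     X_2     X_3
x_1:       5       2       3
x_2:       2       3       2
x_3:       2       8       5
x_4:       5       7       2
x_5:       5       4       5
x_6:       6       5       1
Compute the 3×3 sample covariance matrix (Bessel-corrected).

Step 1 — column means:
  mean(X_1) = (5 + 2 + 2 + 5 + 5 + 6) / 6 = 25/6 = 4.1667
  mean(X_2) = (2 + 3 + 8 + 7 + 4 + 5) / 6 = 29/6 = 4.8333
  mean(X_3) = (3 + 2 + 5 + 2 + 5 + 1) / 6 = 18/6 = 3

Step 2 — sample covariance S[i,j] = (1/(n-1)) · Σ_k (x_{k,i} - mean_i) · (x_{k,j} - mean_j), with n-1 = 5.
  S[X_1,X_1] = ((0.8333)·(0.8333) + (-2.1667)·(-2.1667) + (-2.1667)·(-2.1667) + (0.8333)·(0.8333) + (0.8333)·(0.8333) + (1.8333)·(1.8333)) / 5 = 14.8333/5 = 2.9667
  S[X_1,X_2] = ((0.8333)·(-2.8333) + (-2.1667)·(-1.8333) + (-2.1667)·(3.1667) + (0.8333)·(2.1667) + (0.8333)·(-0.8333) + (1.8333)·(0.1667)) / 5 = -3.8333/5 = -0.7667
  S[X_1,X_3] = ((0.8333)·(0) + (-2.1667)·(-1) + (-2.1667)·(2) + (0.8333)·(-1) + (0.8333)·(2) + (1.8333)·(-2)) / 5 = -5/5 = -1
  S[X_2,X_2] = ((-2.8333)·(-2.8333) + (-1.8333)·(-1.8333) + (3.1667)·(3.1667) + (2.1667)·(2.1667) + (-0.8333)·(-0.8333) + (0.1667)·(0.1667)) / 5 = 26.8333/5 = 5.3667
  S[X_2,X_3] = ((-2.8333)·(0) + (-1.8333)·(-1) + (3.1667)·(2) + (2.1667)·(-1) + (-0.8333)·(2) + (0.1667)·(-2)) / 5 = 4/5 = 0.8
  S[X_3,X_3] = ((0)·(0) + (-1)·(-1) + (2)·(2) + (-1)·(-1) + (2)·(2) + (-2)·(-2)) / 5 = 14/5 = 2.8

S is symmetric (S[j,i] = S[i,j]). Assembling:

S = [[2.9667, -0.7667, -1],
 [-0.7667, 5.3667, 0.8],
 [-1, 0.8, 2.8]]


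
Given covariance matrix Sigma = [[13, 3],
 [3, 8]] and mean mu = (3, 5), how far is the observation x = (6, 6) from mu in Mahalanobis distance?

Step 1 — centre the observation: (x - mu) = (3, 1).

Step 2 — invert Sigma. det(Sigma) = 13·8 - (3)² = 95.
  Sigma^{-1} = (1/det) · [[d, -b], [-b, a]] = [[0.0842, -0.0316],
 [-0.0316, 0.1368]].

Step 3 — form the quadratic (x - mu)^T · Sigma^{-1} · (x - mu):
  Sigma^{-1} · (x - mu) = (0.2211, 0.0421).
  (x - mu)^T · [Sigma^{-1} · (x - mu)] = (3)·(0.2211) + (1)·(0.0421) = 0.7053.

Step 4 — take square root: d = √(0.7053) ≈ 0.8398.

d(x, mu) = √(0.7053) ≈ 0.8398


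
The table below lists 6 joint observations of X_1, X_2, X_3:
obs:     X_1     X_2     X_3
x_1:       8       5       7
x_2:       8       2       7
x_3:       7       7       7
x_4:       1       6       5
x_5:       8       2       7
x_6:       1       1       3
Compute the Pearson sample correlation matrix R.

Step 1 — column means:
  mean(X_1) = (8 + 8 + 7 + 1 + 8 + 1) / 6 = 33/6 = 5.5
  mean(X_2) = (5 + 2 + 7 + 6 + 2 + 1) / 6 = 23/6 = 3.8333
  mean(X_3) = (7 + 7 + 7 + 5 + 7 + 3) / 6 = 36/6 = 6

Step 2 — sample variances and covariances s[i,j] = (1/(n-1)) · Σ_k (x_{k,i} - mean_i) · (x_{k,j} - mean_j), with n-1 = 5:
  s[X_1,X_1] = ((2.5)·(2.5) + (2.5)·(2.5) + (1.5)·(1.5) + (-4.5)·(-4.5) + (2.5)·(2.5) + (-4.5)·(-4.5)) / 5 = 61.5/5 = 12.3
  s[X_1,X_2] = ((2.5)·(1.1667) + (2.5)·(-1.8333) + (1.5)·(3.1667) + (-4.5)·(2.1667) + (2.5)·(-1.8333) + (-4.5)·(-2.8333)) / 5 = 1.5/5 = 0.3
  s[X_1,X_3] = ((2.5)·(1) + (2.5)·(1) + (1.5)·(1) + (-4.5)·(-1) + (2.5)·(1) + (-4.5)·(-3)) / 5 = 27/5 = 5.4
  s[X_2,X_2] = ((1.1667)·(1.1667) + (-1.8333)·(-1.8333) + (3.1667)·(3.1667) + (2.1667)·(2.1667) + (-1.8333)·(-1.8333) + (-2.8333)·(-2.8333)) / 5 = 30.8333/5 = 6.1667
  s[X_2,X_3] = ((1.1667)·(1) + (-1.8333)·(1) + (3.1667)·(1) + (2.1667)·(-1) + (-1.8333)·(1) + (-2.8333)·(-3)) / 5 = 7/5 = 1.4
  s[X_3,X_3] = ((1)·(1) + (1)·(1) + (1)·(1) + (-1)·(-1) + (1)·(1) + (-3)·(-3)) / 5 = 14/5 = 2.8
  Sample standard deviations s_i = √(s[i,i]):
  s(X_1) = √(12.3) = 3.5071
  s(X_2) = √(6.1667) = 2.4833
  s(X_3) = √(2.8) = 1.6733

Step 3 — r_{ij} = s_{ij} / (s_i · s_j):
  r[X_1,X_1] = 1 (diagonal).
  r[X_1,X_2] = 0.3 / (3.5071 · 2.4833) = 0.3 / 8.7092 = 0.0344
  r[X_1,X_3] = 5.4 / (3.5071 · 1.6733) = 5.4 / 5.8686 = 0.9202
  r[X_2,X_2] = 1 (diagonal).
  r[X_2,X_3] = 1.4 / (2.4833 · 1.6733) = 1.4 / 4.1553 = 0.3369
  r[X_3,X_3] = 1 (diagonal).

R is symmetric with unit diagonal. Assembling:

R = [[1, 0.0344, 0.9202],
 [0.0344, 1, 0.3369],
 [0.9202, 0.3369, 1]]


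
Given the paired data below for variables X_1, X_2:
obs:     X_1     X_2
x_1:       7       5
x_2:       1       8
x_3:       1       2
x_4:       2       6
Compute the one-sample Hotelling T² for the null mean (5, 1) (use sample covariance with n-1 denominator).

Step 1 — sample mean vector:
  mean(X_1) = (7 + 1 + 1 + 2) / 4 = 11/4 = 2.75
  mean(X_2) = (5 + 8 + 2 + 6) / 4 = 21/4 = 5.25
  x̄ = (2.75, 5.25),  deviation x̄ - mu_0 = (2.75, 5.25) - (5, 1) = (-2.25, 4.25).

Step 2 — sample covariance matrix, S[i,j] = (1/(n-1)) · Σ_k (x_{k,i} - mean_i) · (x_{k,j} - mean_j), divisor n-1 = 3:
  S[X_1,X_1] = ((4.25)·(4.25) + (-1.75)·(-1.75) + (-1.75)·(-1.75) + (-0.75)·(-0.75)) / 3 = 24.75/3 = 8.25
  S[X_1,X_2] = ((4.25)·(-0.25) + (-1.75)·(2.75) + (-1.75)·(-3.25) + (-0.75)·(0.75)) / 3 = -0.75/3 = -0.25
  S[X_2,X_2] = ((-0.25)·(-0.25) + (2.75)·(2.75) + (-3.25)·(-3.25) + (0.75)·(0.75)) / 3 = 18.75/3 = 6.25
  S = [[8.25, -0.25],
 [-0.25, 6.25]].

Step 3 — invert S. det(S) = 8.25·6.25 - (-0.25)² = 51.5.
  S^{-1} = (1/det) · [[d, -b], [-b, a]] = [[0.1214, 0.0049],
 [0.0049, 0.1602]].

Step 4 — quadratic form (x̄ - mu_0)^T · S^{-1} · (x̄ - mu_0):
  S^{-1} · (x̄ - mu_0) = (-0.2524, 0.6699),
  (x̄ - mu_0)^T · [...] = (-2.25)·(-0.2524) + (4.25)·(0.6699) = 3.415.

Step 5 — scale by n: T² = 4 · 3.415 = 13.6602.

T² ≈ 13.6602


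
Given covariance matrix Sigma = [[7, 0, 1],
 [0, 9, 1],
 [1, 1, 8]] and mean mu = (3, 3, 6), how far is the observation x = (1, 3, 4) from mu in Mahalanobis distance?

Step 1 — centre the observation: (x - mu) = (-2, 0, -2).

Step 2 — invert Sigma (cofactor / det for 3×3, or solve directly):
  Sigma^{-1} = [[0.1455, 0.002, -0.0184],
 [0.002, 0.1127, -0.0143],
 [-0.0184, -0.0143, 0.1291]].

Step 3 — form the quadratic (x - mu)^T · Sigma^{-1} · (x - mu):
  Sigma^{-1} · (x - mu) = (-0.2541, 0.0246, -0.2213).
  (x - mu)^T · [Sigma^{-1} · (x - mu)] = (-2)·(-0.2541) + (0)·(0.0246) + (-2)·(-0.2213) = 0.9508.

Step 4 — take square root: d = √(0.9508) ≈ 0.9751.

d(x, mu) = √(0.9508) ≈ 0.9751


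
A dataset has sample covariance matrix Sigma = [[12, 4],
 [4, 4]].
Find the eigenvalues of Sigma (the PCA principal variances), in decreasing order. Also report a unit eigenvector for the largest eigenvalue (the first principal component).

Step 1 — characteristic polynomial of 2×2 Sigma:
  det(Sigma - λI) = λ² - trace · λ + det = 0.
  trace = 12 + 4 = 16, det = 12·4 - (4)² = 32.
Step 2 — discriminant:
  Δ = trace² - 4·det = 256 - 128 = 128.
Step 3 — eigenvalues:
  λ = (trace ± √Δ)/2 = (16 ± 11.3137)/2,
  λ_1 = 13.6569,  λ_2 = 2.3431.

Step 4 — unit eigenvector for λ_1: solve (Sigma - λ_1 I)v = 0. First row:
  (12 - 13.6569)·v_x + (4)·v_y = 0, i.e. (-1.6569)·v_x + (4)·v_y = 0,
  so v ∝ (b, λ_1 - a) = (4, 1.6569) = u.
  ||u|| = √((4)² + (1.6569)²) = √(18.7452) ≈ 4.3296,
  v_1 = u/||u|| ≈ (0.9239, 0.3827) (||v_1|| = 1).

λ_1 = 13.6569,  λ_2 = 2.3431;  v_1 ≈ (0.9239, 0.3827)


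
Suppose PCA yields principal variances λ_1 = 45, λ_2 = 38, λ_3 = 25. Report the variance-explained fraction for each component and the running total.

Step 1 — total variance = trace(Sigma) = Σ λ_i = 45 + 38 + 25 = 108.

Step 2 — fraction explained by component i = λ_i / Σ λ:
  PC1: 45/108 = 0.4167
  PC2: 38/108 = 0.3519
  PC3: 25/108 = 0.2315

Step 3 — cumulative fraction after k components = (λ_1 + ... + λ_k) / Σ λ:
  k = 1: 45/108 = 0.4167
  k = 2: (45 + 38)/108 = 83/108 = 0.7685
  k = 3: (45 + 38 + 25)/108 = 108/108 = 1

Summary (fraction, with percent):

explained: PC1 0.4167 (41.67%), PC2 0.3519 (35.19%), PC3 0.2315 (23.15%);  cumulative: 0.4167, 0.7685, 1


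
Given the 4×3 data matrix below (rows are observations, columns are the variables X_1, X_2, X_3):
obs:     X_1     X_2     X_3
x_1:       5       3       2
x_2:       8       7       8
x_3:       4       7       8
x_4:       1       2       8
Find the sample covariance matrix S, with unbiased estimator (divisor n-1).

Step 1 — column means:
  mean(X_1) = (5 + 8 + 4 + 1) / 4 = 18/4 = 4.5
  mean(X_2) = (3 + 7 + 7 + 2) / 4 = 19/4 = 4.75
  mean(X_3) = (2 + 8 + 8 + 8) / 4 = 26/4 = 6.5

Step 2 — sample covariance S[i,j] = (1/(n-1)) · Σ_k (x_{k,i} - mean_i) · (x_{k,j} - mean_j), with n-1 = 3.
  S[X_1,X_1] = ((0.5)·(0.5) + (3.5)·(3.5) + (-0.5)·(-0.5) + (-3.5)·(-3.5)) / 3 = 25/3 = 8.3333
  S[X_1,X_2] = ((0.5)·(-1.75) + (3.5)·(2.25) + (-0.5)·(2.25) + (-3.5)·(-2.75)) / 3 = 15.5/3 = 5.1667
  S[X_1,X_3] = ((0.5)·(-4.5) + (3.5)·(1.5) + (-0.5)·(1.5) + (-3.5)·(1.5)) / 3 = -3/3 = -1
  S[X_2,X_2] = ((-1.75)·(-1.75) + (2.25)·(2.25) + (2.25)·(2.25) + (-2.75)·(-2.75)) / 3 = 20.75/3 = 6.9167
  S[X_2,X_3] = ((-1.75)·(-4.5) + (2.25)·(1.5) + (2.25)·(1.5) + (-2.75)·(1.5)) / 3 = 10.5/3 = 3.5
  S[X_3,X_3] = ((-4.5)·(-4.5) + (1.5)·(1.5) + (1.5)·(1.5) + (1.5)·(1.5)) / 3 = 27/3 = 9

S is symmetric (S[j,i] = S[i,j]). Assembling:

S = [[8.3333, 5.1667, -1],
 [5.1667, 6.9167, 3.5],
 [-1, 3.5, 9]]


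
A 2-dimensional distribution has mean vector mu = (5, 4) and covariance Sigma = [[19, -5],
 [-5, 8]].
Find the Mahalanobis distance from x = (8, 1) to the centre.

Step 1 — centre the observation: (x - mu) = (3, -3).

Step 2 — invert Sigma. det(Sigma) = 19·8 - (-5)² = 127.
  Sigma^{-1} = (1/det) · [[d, -b], [-b, a]] = [[0.063, 0.0394],
 [0.0394, 0.1496]].

Step 3 — form the quadratic (x - mu)^T · Sigma^{-1} · (x - mu):
  Sigma^{-1} · (x - mu) = (0.0709, -0.3307).
  (x - mu)^T · [Sigma^{-1} · (x - mu)] = (3)·(0.0709) + (-3)·(-0.3307) = 1.2047.

Step 4 — take square root: d = √(1.2047) ≈ 1.0976.

d(x, mu) = √(1.2047) ≈ 1.0976


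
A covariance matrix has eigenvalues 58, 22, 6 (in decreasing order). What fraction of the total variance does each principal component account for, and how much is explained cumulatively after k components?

Step 1 — total variance = trace(Sigma) = Σ λ_i = 58 + 22 + 6 = 86.

Step 2 — fraction explained by component i = λ_i / Σ λ:
  PC1: 58/86 = 0.6744
  PC2: 22/86 = 0.2558
  PC3: 6/86 = 0.0698

Step 3 — cumulative fraction after k components = (λ_1 + ... + λ_k) / Σ λ:
  k = 1: 58/86 = 0.6744
  k = 2: (58 + 22)/86 = 80/86 = 0.9302
  k = 3: (58 + 22 + 6)/86 = 86/86 = 1

Summary (fraction, with percent):

explained: PC1 0.6744 (67.44%), PC2 0.2558 (25.58%), PC3 0.0698 (6.98%);  cumulative: 0.6744, 0.9302, 1


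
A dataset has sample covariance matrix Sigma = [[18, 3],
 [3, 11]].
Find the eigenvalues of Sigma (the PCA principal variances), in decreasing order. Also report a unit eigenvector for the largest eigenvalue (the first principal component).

Step 1 — characteristic polynomial of 2×2 Sigma:
  det(Sigma - λI) = λ² - trace · λ + det = 0.
  trace = 18 + 11 = 29, det = 18·11 - (3)² = 189.
Step 2 — discriminant:
  Δ = trace² - 4·det = 841 - 756 = 85.
Step 3 — eigenvalues:
  λ = (trace ± √Δ)/2 = (29 ± 9.2195)/2,
  λ_1 = 19.1098,  λ_2 = 9.8902.

Step 4 — unit eigenvector for λ_1: solve (Sigma - λ_1 I)v = 0. First row:
  (18 - 19.1098)·v_x + (3)·v_y = 0, i.e. (-1.1098)·v_x + (3)·v_y = 0,
  so v ∝ (b, λ_1 - a) = (3, 1.1098) = u.
  ||u|| = √((3)² + (1.1098)²) = √(10.2316) ≈ 3.1987,
  v_1 = u/||u|| ≈ (0.9379, 0.3469) (||v_1|| = 1).

λ_1 = 19.1098,  λ_2 = 9.8902;  v_1 ≈ (0.9379, 0.3469)


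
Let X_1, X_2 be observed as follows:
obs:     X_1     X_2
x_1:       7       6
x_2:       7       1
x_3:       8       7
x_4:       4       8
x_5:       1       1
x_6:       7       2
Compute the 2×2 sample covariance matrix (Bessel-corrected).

Step 1 — column means:
  mean(X_1) = (7 + 7 + 8 + 4 + 1 + 7) / 6 = 34/6 = 5.6667
  mean(X_2) = (6 + 1 + 7 + 8 + 1 + 2) / 6 = 25/6 = 4.1667

Step 2 — sample covariance S[i,j] = (1/(n-1)) · Σ_k (x_{k,i} - mean_i) · (x_{k,j} - mean_j), with n-1 = 5.
  S[X_1,X_1] = ((1.3333)·(1.3333) + (1.3333)·(1.3333) + (2.3333)·(2.3333) + (-1.6667)·(-1.6667) + (-4.6667)·(-4.6667) + (1.3333)·(1.3333)) / 5 = 35.3333/5 = 7.0667
  S[X_1,X_2] = ((1.3333)·(1.8333) + (1.3333)·(-3.1667) + (2.3333)·(2.8333) + (-1.6667)·(3.8333) + (-4.6667)·(-3.1667) + (1.3333)·(-2.1667)) / 5 = 10.3333/5 = 2.0667
  S[X_2,X_2] = ((1.8333)·(1.8333) + (-3.1667)·(-3.1667) + (2.8333)·(2.8333) + (3.8333)·(3.8333) + (-3.1667)·(-3.1667) + (-2.1667)·(-2.1667)) / 5 = 50.8333/5 = 10.1667

S is symmetric (S[j,i] = S[i,j]). Assembling:

S = [[7.0667, 2.0667],
 [2.0667, 10.1667]]


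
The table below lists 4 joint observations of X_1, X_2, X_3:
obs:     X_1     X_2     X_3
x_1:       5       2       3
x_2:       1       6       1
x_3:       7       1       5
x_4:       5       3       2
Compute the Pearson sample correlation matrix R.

Step 1 — column means:
  mean(X_1) = (5 + 1 + 7 + 5) / 4 = 18/4 = 4.5
  mean(X_2) = (2 + 6 + 1 + 3) / 4 = 12/4 = 3
  mean(X_3) = (3 + 1 + 5 + 2) / 4 = 11/4 = 2.75

Step 2 — sample variances and covariances s[i,j] = (1/(n-1)) · Σ_k (x_{k,i} - mean_i) · (x_{k,j} - mean_j), with n-1 = 3:
  s[X_1,X_1] = ((0.5)·(0.5) + (-3.5)·(-3.5) + (2.5)·(2.5) + (0.5)·(0.5)) / 3 = 19/3 = 6.3333
  s[X_1,X_2] = ((0.5)·(-1) + (-3.5)·(3) + (2.5)·(-2) + (0.5)·(0)) / 3 = -16/3 = -5.3333
  s[X_1,X_3] = ((0.5)·(0.25) + (-3.5)·(-1.75) + (2.5)·(2.25) + (0.5)·(-0.75)) / 3 = 11.5/3 = 3.8333
  s[X_2,X_2] = ((-1)·(-1) + (3)·(3) + (-2)·(-2) + (0)·(0)) / 3 = 14/3 = 4.6667
  s[X_2,X_3] = ((-1)·(0.25) + (3)·(-1.75) + (-2)·(2.25) + (0)·(-0.75)) / 3 = -10/3 = -3.3333
  s[X_3,X_3] = ((0.25)·(0.25) + (-1.75)·(-1.75) + (2.25)·(2.25) + (-0.75)·(-0.75)) / 3 = 8.75/3 = 2.9167
  Sample standard deviations s_i = √(s[i,i]):
  s(X_1) = √(6.3333) = 2.5166
  s(X_2) = √(4.6667) = 2.1602
  s(X_3) = √(2.9167) = 1.7078

Step 3 — r_{ij} = s_{ij} / (s_i · s_j):
  r[X_1,X_1] = 1 (diagonal).
  r[X_1,X_2] = -5.3333 / (2.5166 · 2.1602) = -5.3333 / 5.4365 = -0.981
  r[X_1,X_3] = 3.8333 / (2.5166 · 1.7078) = 3.8333 / 4.2979 = 0.8919
  r[X_2,X_2] = 1 (diagonal).
  r[X_2,X_3] = -3.3333 / (2.1602 · 1.7078) = -3.3333 / 3.6893 = -0.9035
  r[X_3,X_3] = 1 (diagonal).

R is symmetric with unit diagonal. Assembling:

R = [[1, -0.981, 0.8919],
 [-0.981, 1, -0.9035],
 [0.8919, -0.9035, 1]]


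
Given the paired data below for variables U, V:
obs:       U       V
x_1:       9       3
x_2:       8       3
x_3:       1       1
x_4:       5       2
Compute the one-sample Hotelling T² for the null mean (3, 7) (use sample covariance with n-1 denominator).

Step 1 — sample mean vector:
  mean(U) = (9 + 8 + 1 + 5) / 4 = 23/4 = 5.75
  mean(V) = (3 + 3 + 1 + 2) / 4 = 9/4 = 2.25
  x̄ = (5.75, 2.25),  deviation x̄ - mu_0 = (5.75, 2.25) - (3, 7) = (2.75, -4.75).

Step 2 — sample covariance matrix, S[i,j] = (1/(n-1)) · Σ_k (x_{k,i} - mean_i) · (x_{k,j} - mean_j), divisor n-1 = 3:
  S[U,U] = ((3.25)·(3.25) + (2.25)·(2.25) + (-4.75)·(-4.75) + (-0.75)·(-0.75)) / 3 = 38.75/3 = 12.9167
  S[U,V] = ((3.25)·(0.75) + (2.25)·(0.75) + (-4.75)·(-1.25) + (-0.75)·(-0.25)) / 3 = 10.25/3 = 3.4167
  S[V,V] = ((0.75)·(0.75) + (0.75)·(0.75) + (-1.25)·(-1.25) + (-0.25)·(-0.25)) / 3 = 2.75/3 = 0.9167
  S = [[12.9167, 3.4167],
 [3.4167, 0.9167]].

Step 3 — invert S. det(S) = 12.9167·0.9167 - (3.4167)² = 0.1667.
  S^{-1} = (1/det) · [[d, -b], [-b, a]] = [[5.5, -20.5],
 [-20.5, 77.5]].

Step 4 — quadratic form (x̄ - mu_0)^T · S^{-1} · (x̄ - mu_0):
  S^{-1} · (x̄ - mu_0) = (112.5, -424.5),
  (x̄ - mu_0)^T · [...] = (2.75)·(112.5) + (-4.75)·(-424.5) = 2325.75.

Step 5 — scale by n: T² = 4 · 2325.75 = 9303.

T² ≈ 9303


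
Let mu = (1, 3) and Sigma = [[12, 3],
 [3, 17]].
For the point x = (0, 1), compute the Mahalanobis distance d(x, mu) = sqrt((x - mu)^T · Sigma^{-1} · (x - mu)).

Step 1 — centre the observation: (x - mu) = (-1, -2).

Step 2 — invert Sigma. det(Sigma) = 12·17 - (3)² = 195.
  Sigma^{-1} = (1/det) · [[d, -b], [-b, a]] = [[0.0872, -0.0154],
 [-0.0154, 0.0615]].

Step 3 — form the quadratic (x - mu)^T · Sigma^{-1} · (x - mu):
  Sigma^{-1} · (x - mu) = (-0.0564, -0.1077).
  (x - mu)^T · [Sigma^{-1} · (x - mu)] = (-1)·(-0.0564) + (-2)·(-0.1077) = 0.2718.

Step 4 — take square root: d = √(0.2718) ≈ 0.5213.

d(x, mu) = √(0.2718) ≈ 0.5213


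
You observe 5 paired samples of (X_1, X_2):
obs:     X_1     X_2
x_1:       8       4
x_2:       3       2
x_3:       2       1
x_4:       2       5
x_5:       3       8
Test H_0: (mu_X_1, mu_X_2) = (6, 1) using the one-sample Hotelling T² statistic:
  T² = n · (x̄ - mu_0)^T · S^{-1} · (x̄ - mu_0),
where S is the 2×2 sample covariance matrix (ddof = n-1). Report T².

Step 1 — sample mean vector:
  mean(X_1) = (8 + 3 + 2 + 2 + 3) / 5 = 18/5 = 3.6
  mean(X_2) = (4 + 2 + 1 + 5 + 8) / 5 = 20/5 = 4
  x̄ = (3.6, 4),  deviation x̄ - mu_0 = (3.6, 4) - (6, 1) = (-2.4, 3).

Step 2 — sample covariance matrix, S[i,j] = (1/(n-1)) · Σ_k (x_{k,i} - mean_i) · (x_{k,j} - mean_j), divisor n-1 = 4:
  S[X_1,X_1] = ((4.4)·(4.4) + (-0.6)·(-0.6) + (-1.6)·(-1.6) + (-1.6)·(-1.6) + (-0.6)·(-0.6)) / 4 = 25.2/4 = 6.3
  S[X_1,X_2] = ((4.4)·(0) + (-0.6)·(-2) + (-1.6)·(-3) + (-1.6)·(1) + (-0.6)·(4)) / 4 = 2/4 = 0.5
  S[X_2,X_2] = ((0)·(0) + (-2)·(-2) + (-3)·(-3) + (1)·(1) + (4)·(4)) / 4 = 30/4 = 7.5
  S = [[6.3, 0.5],
 [0.5, 7.5]].

Step 3 — invert S. det(S) = 6.3·7.5 - (0.5)² = 47.
  S^{-1} = (1/det) · [[d, -b], [-b, a]] = [[0.1596, -0.0106],
 [-0.0106, 0.134]].

Step 4 — quadratic form (x̄ - mu_0)^T · S^{-1} · (x̄ - mu_0):
  S^{-1} · (x̄ - mu_0) = (-0.4149, 0.4277),
  (x̄ - mu_0)^T · [...] = (-2.4)·(-0.4149) + (3)·(0.4277) = 2.2787.

Step 5 — scale by n: T² = 5 · 2.2787 = 11.3936.

T² ≈ 11.3936


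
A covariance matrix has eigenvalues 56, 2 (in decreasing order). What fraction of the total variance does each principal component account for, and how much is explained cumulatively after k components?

Step 1 — total variance = trace(Sigma) = Σ λ_i = 56 + 2 = 58.

Step 2 — fraction explained by component i = λ_i / Σ λ:
  PC1: 56/58 = 0.9655
  PC2: 2/58 = 0.0345

Step 3 — cumulative fraction after k components = (λ_1 + ... + λ_k) / Σ λ:
  k = 1: 56/58 = 0.9655
  k = 2: (56 + 2)/58 = 58/58 = 1

Summary (fraction, with percent):

explained: PC1 0.9655 (96.55%), PC2 0.0345 (3.45%);  cumulative: 0.9655, 1


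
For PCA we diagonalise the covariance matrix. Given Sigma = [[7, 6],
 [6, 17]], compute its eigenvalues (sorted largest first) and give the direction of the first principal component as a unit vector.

Step 1 — characteristic polynomial of 2×2 Sigma:
  det(Sigma - λI) = λ² - trace · λ + det = 0.
  trace = 7 + 17 = 24, det = 7·17 - (6)² = 83.
Step 2 — discriminant:
  Δ = trace² - 4·det = 576 - 332 = 244.
Step 3 — eigenvalues:
  λ = (trace ± √Δ)/2 = (24 ± 15.6205)/2,
  λ_1 = 19.8102,  λ_2 = 4.1898.

Step 4 — unit eigenvector for λ_1: solve (Sigma - λ_1 I)v = 0. First row:
  (7 - 19.8102)·v_x + (6)·v_y = 0, i.e. (-12.8102)·v_x + (6)·v_y = 0,
  so v ∝ (b, λ_1 - a) = (6, 12.8102) = u.
  ||u|| = √((6)² + (12.8102)²) = √(200.1025) ≈ 14.1458,
  v_1 = u/||u|| ≈ (0.4242, 0.9056) (||v_1|| = 1).

λ_1 = 19.8102,  λ_2 = 4.1898;  v_1 ≈ (0.4242, 0.9056)


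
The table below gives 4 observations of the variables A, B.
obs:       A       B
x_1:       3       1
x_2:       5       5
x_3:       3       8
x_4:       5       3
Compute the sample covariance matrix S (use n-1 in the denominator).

Step 1 — column means:
  mean(A) = (3 + 5 + 3 + 5) / 4 = 16/4 = 4
  mean(B) = (1 + 5 + 8 + 3) / 4 = 17/4 = 4.25

Step 2 — sample covariance S[i,j] = (1/(n-1)) · Σ_k (x_{k,i} - mean_i) · (x_{k,j} - mean_j), with n-1 = 3.
  S[A,A] = ((-1)·(-1) + (1)·(1) + (-1)·(-1) + (1)·(1)) / 3 = 4/3 = 1.3333
  S[A,B] = ((-1)·(-3.25) + (1)·(0.75) + (-1)·(3.75) + (1)·(-1.25)) / 3 = -1/3 = -0.3333
  S[B,B] = ((-3.25)·(-3.25) + (0.75)·(0.75) + (3.75)·(3.75) + (-1.25)·(-1.25)) / 3 = 26.75/3 = 8.9167

S is symmetric (S[j,i] = S[i,j]). Assembling:

S = [[1.3333, -0.3333],
 [-0.3333, 8.9167]]


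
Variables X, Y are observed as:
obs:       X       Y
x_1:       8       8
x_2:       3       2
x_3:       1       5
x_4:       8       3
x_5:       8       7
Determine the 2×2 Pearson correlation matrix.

Step 1 — column means:
  mean(X) = (8 + 3 + 1 + 8 + 8) / 5 = 28/5 = 5.6
  mean(Y) = (8 + 2 + 5 + 3 + 7) / 5 = 25/5 = 5

Step 2 — sample variances and covariances s[i,j] = (1/(n-1)) · Σ_k (x_{k,i} - mean_i) · (x_{k,j} - mean_j), with n-1 = 4:
  s[X,X] = ((2.4)·(2.4) + (-2.6)·(-2.6) + (-4.6)·(-4.6) + (2.4)·(2.4) + (2.4)·(2.4)) / 4 = 45.2/4 = 11.3
  s[X,Y] = ((2.4)·(3) + (-2.6)·(-3) + (-4.6)·(0) + (2.4)·(-2) + (2.4)·(2)) / 4 = 15/4 = 3.75
  s[Y,Y] = ((3)·(3) + (-3)·(-3) + (0)·(0) + (-2)·(-2) + (2)·(2)) / 4 = 26/4 = 6.5
  Sample standard deviations s_i = √(s[i,i]):
  s(X) = √(11.3) = 3.3615
  s(Y) = √(6.5) = 2.5495

Step 3 — r_{ij} = s_{ij} / (s_i · s_j):
  r[X,X] = 1 (diagonal).
  r[X,Y] = 3.75 / (3.3615 · 2.5495) = 3.75 / 8.5703 = 0.4376
  r[Y,Y] = 1 (diagonal).

R is symmetric with unit diagonal. Assembling:

R = [[1, 0.4376],
 [0.4376, 1]]


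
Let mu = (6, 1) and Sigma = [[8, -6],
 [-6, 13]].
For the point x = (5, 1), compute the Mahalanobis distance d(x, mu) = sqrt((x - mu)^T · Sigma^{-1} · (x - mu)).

Step 1 — centre the observation: (x - mu) = (-1, 0).

Step 2 — invert Sigma. det(Sigma) = 8·13 - (-6)² = 68.
  Sigma^{-1} = (1/det) · [[d, -b], [-b, a]] = [[0.1912, 0.0882],
 [0.0882, 0.1176]].

Step 3 — form the quadratic (x - mu)^T · Sigma^{-1} · (x - mu):
  Sigma^{-1} · (x - mu) = (-0.1912, -0.0882).
  (x - mu)^T · [Sigma^{-1} · (x - mu)] = (-1)·(-0.1912) + (0)·(-0.0882) = 0.1912.

Step 4 — take square root: d = √(0.1912) ≈ 0.4372.

d(x, mu) = √(0.1912) ≈ 0.4372


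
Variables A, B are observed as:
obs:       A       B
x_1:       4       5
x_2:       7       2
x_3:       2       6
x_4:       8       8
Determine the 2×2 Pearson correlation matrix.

Step 1 — column means:
  mean(A) = (4 + 7 + 2 + 8) / 4 = 21/4 = 5.25
  mean(B) = (5 + 2 + 6 + 8) / 4 = 21/4 = 5.25

Step 2 — sample variances and covariances s[i,j] = (1/(n-1)) · Σ_k (x_{k,i} - mean_i) · (x_{k,j} - mean_j), with n-1 = 3:
  s[A,A] = ((-1.25)·(-1.25) + (1.75)·(1.75) + (-3.25)·(-3.25) + (2.75)·(2.75)) / 3 = 22.75/3 = 7.5833
  s[A,B] = ((-1.25)·(-0.25) + (1.75)·(-3.25) + (-3.25)·(0.75) + (2.75)·(2.75)) / 3 = -0.25/3 = -0.0833
  s[B,B] = ((-0.25)·(-0.25) + (-3.25)·(-3.25) + (0.75)·(0.75) + (2.75)·(2.75)) / 3 = 18.75/3 = 6.25
  Sample standard deviations s_i = √(s[i,i]):
  s(A) = √(7.5833) = 2.7538
  s(B) = √(6.25) = 2.5

Step 3 — r_{ij} = s_{ij} / (s_i · s_j):
  r[A,A] = 1 (diagonal).
  r[A,B] = -0.0833 / (2.7538 · 2.5) = -0.0833 / 6.8845 = -0.0121
  r[B,B] = 1 (diagonal).

R is symmetric with unit diagonal. Assembling:

R = [[1, -0.0121],
 [-0.0121, 1]]


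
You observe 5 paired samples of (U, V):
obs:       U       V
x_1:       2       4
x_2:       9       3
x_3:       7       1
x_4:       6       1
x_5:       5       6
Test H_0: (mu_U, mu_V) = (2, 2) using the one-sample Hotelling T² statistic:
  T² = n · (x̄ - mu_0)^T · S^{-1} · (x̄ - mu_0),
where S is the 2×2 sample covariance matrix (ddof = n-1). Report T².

Step 1 — sample mean vector:
  mean(U) = (2 + 9 + 7 + 6 + 5) / 5 = 29/5 = 5.8
  mean(V) = (4 + 3 + 1 + 1 + 6) / 5 = 15/5 = 3
  x̄ = (5.8, 3),  deviation x̄ - mu_0 = (5.8, 3) - (2, 2) = (3.8, 1).

Step 2 — sample covariance matrix, S[i,j] = (1/(n-1)) · Σ_k (x_{k,i} - mean_i) · (x_{k,j} - mean_j), divisor n-1 = 4:
  S[U,U] = ((-3.8)·(-3.8) + (3.2)·(3.2) + (1.2)·(1.2) + (0.2)·(0.2) + (-0.8)·(-0.8)) / 4 = 26.8/4 = 6.7
  S[U,V] = ((-3.8)·(1) + (3.2)·(0) + (1.2)·(-2) + (0.2)·(-2) + (-0.8)·(3)) / 4 = -9/4 = -2.25
  S[V,V] = ((1)·(1) + (0)·(0) + (-2)·(-2) + (-2)·(-2) + (3)·(3)) / 4 = 18/4 = 4.5
  S = [[6.7, -2.25],
 [-2.25, 4.5]].

Step 3 — invert S. det(S) = 6.7·4.5 - (-2.25)² = 25.0875.
  S^{-1} = (1/det) · [[d, -b], [-b, a]] = [[0.1794, 0.0897],
 [0.0897, 0.2671]].

Step 4 — quadratic form (x̄ - mu_0)^T · S^{-1} · (x̄ - mu_0):
  S^{-1} · (x̄ - mu_0) = (0.7713, 0.6079),
  (x̄ - mu_0)^T · [...] = (3.8)·(0.7713) + (1)·(0.6079) = 3.5388.

Step 5 — scale by n: T² = 5 · 3.5388 = 17.6941.

T² ≈ 17.6941


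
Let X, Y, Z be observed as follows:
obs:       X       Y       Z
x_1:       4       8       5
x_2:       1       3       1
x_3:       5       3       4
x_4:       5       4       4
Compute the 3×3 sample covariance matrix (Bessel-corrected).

Step 1 — column means:
  mean(X) = (4 + 1 + 5 + 5) / 4 = 15/4 = 3.75
  mean(Y) = (8 + 3 + 3 + 4) / 4 = 18/4 = 4.5
  mean(Z) = (5 + 1 + 4 + 4) / 4 = 14/4 = 3.5

Step 2 — sample covariance S[i,j] = (1/(n-1)) · Σ_k (x_{k,i} - mean_i) · (x_{k,j} - mean_j), with n-1 = 3.
  S[X,X] = ((0.25)·(0.25) + (-2.75)·(-2.75) + (1.25)·(1.25) + (1.25)·(1.25)) / 3 = 10.75/3 = 3.5833
  S[X,Y] = ((0.25)·(3.5) + (-2.75)·(-1.5) + (1.25)·(-1.5) + (1.25)·(-0.5)) / 3 = 2.5/3 = 0.8333
  S[X,Z] = ((0.25)·(1.5) + (-2.75)·(-2.5) + (1.25)·(0.5) + (1.25)·(0.5)) / 3 = 8.5/3 = 2.8333
  S[Y,Y] = ((3.5)·(3.5) + (-1.5)·(-1.5) + (-1.5)·(-1.5) + (-0.5)·(-0.5)) / 3 = 17/3 = 5.6667
  S[Y,Z] = ((3.5)·(1.5) + (-1.5)·(-2.5) + (-1.5)·(0.5) + (-0.5)·(0.5)) / 3 = 8/3 = 2.6667
  S[Z,Z] = ((1.5)·(1.5) + (-2.5)·(-2.5) + (0.5)·(0.5) + (0.5)·(0.5)) / 3 = 9/3 = 3

S is symmetric (S[j,i] = S[i,j]). Assembling:

S = [[3.5833, 0.8333, 2.8333],
 [0.8333, 5.6667, 2.6667],
 [2.8333, 2.6667, 3]]


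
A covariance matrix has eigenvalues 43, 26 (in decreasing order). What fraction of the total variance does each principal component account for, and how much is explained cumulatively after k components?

Step 1 — total variance = trace(Sigma) = Σ λ_i = 43 + 26 = 69.

Step 2 — fraction explained by component i = λ_i / Σ λ:
  PC1: 43/69 = 0.6232
  PC2: 26/69 = 0.3768

Step 3 — cumulative fraction after k components = (λ_1 + ... + λ_k) / Σ λ:
  k = 1: 43/69 = 0.6232
  k = 2: (43 + 26)/69 = 69/69 = 1

Summary (fraction, with percent):

explained: PC1 0.6232 (62.32%), PC2 0.3768 (37.68%);  cumulative: 0.6232, 1
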